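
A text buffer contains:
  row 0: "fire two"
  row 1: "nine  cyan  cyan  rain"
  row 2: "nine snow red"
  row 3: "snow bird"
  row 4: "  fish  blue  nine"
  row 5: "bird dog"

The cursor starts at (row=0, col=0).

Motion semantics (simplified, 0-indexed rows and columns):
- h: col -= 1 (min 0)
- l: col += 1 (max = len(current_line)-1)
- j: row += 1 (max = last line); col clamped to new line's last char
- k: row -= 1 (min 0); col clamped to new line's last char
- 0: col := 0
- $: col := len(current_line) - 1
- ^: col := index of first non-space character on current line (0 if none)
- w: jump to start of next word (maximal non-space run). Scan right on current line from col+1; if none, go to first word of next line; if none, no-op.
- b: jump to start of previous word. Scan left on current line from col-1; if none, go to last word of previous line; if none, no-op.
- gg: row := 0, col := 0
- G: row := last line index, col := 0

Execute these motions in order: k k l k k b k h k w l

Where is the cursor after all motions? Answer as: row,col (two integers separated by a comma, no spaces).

After 1 (k): row=0 col=0 char='f'
After 2 (k): row=0 col=0 char='f'
After 3 (l): row=0 col=1 char='i'
After 4 (k): row=0 col=1 char='i'
After 5 (k): row=0 col=1 char='i'
After 6 (b): row=0 col=0 char='f'
After 7 (k): row=0 col=0 char='f'
After 8 (h): row=0 col=0 char='f'
After 9 (k): row=0 col=0 char='f'
After 10 (w): row=0 col=5 char='t'
After 11 (l): row=0 col=6 char='w'

Answer: 0,6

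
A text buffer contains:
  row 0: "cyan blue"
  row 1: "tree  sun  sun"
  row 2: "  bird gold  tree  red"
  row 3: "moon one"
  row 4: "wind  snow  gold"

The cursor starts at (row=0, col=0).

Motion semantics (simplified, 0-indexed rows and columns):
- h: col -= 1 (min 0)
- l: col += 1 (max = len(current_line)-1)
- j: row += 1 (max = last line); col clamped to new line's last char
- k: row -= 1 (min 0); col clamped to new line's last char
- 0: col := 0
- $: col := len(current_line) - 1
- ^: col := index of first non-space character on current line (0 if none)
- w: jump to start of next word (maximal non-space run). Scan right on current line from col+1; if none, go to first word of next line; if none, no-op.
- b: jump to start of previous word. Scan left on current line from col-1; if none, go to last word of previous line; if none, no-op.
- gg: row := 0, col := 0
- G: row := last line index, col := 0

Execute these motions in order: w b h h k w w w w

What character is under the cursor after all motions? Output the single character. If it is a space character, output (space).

Answer: s

Derivation:
After 1 (w): row=0 col=5 char='b'
After 2 (b): row=0 col=0 char='c'
After 3 (h): row=0 col=0 char='c'
After 4 (h): row=0 col=0 char='c'
After 5 (k): row=0 col=0 char='c'
After 6 (w): row=0 col=5 char='b'
After 7 (w): row=1 col=0 char='t'
After 8 (w): row=1 col=6 char='s'
After 9 (w): row=1 col=11 char='s'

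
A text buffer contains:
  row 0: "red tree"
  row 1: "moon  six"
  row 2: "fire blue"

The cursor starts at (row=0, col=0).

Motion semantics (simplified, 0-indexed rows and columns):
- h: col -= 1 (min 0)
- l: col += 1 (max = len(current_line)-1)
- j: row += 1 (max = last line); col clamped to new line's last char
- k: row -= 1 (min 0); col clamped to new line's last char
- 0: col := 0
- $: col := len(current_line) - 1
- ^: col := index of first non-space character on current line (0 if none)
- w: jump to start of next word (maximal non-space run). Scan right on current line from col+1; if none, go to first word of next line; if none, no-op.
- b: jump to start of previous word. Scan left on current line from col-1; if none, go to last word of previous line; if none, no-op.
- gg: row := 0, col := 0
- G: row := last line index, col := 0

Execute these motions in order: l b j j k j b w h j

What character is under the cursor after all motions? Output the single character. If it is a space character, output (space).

After 1 (l): row=0 col=1 char='e'
After 2 (b): row=0 col=0 char='r'
After 3 (j): row=1 col=0 char='m'
After 4 (j): row=2 col=0 char='f'
After 5 (k): row=1 col=0 char='m'
After 6 (j): row=2 col=0 char='f'
After 7 (b): row=1 col=6 char='s'
After 8 (w): row=2 col=0 char='f'
After 9 (h): row=2 col=0 char='f'
After 10 (j): row=2 col=0 char='f'

Answer: f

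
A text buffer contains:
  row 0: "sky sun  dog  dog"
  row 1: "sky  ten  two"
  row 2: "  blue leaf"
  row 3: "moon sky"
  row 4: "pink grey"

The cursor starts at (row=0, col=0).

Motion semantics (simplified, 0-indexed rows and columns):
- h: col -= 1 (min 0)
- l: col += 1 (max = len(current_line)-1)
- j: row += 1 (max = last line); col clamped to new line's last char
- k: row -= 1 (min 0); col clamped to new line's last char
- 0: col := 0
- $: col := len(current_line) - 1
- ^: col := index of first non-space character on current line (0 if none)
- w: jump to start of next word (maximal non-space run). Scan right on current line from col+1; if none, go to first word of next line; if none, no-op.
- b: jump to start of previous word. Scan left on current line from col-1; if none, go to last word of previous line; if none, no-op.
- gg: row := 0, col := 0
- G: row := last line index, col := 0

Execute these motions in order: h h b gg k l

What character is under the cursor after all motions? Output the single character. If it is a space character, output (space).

Answer: k

Derivation:
After 1 (h): row=0 col=0 char='s'
After 2 (h): row=0 col=0 char='s'
After 3 (b): row=0 col=0 char='s'
After 4 (gg): row=0 col=0 char='s'
After 5 (k): row=0 col=0 char='s'
After 6 (l): row=0 col=1 char='k'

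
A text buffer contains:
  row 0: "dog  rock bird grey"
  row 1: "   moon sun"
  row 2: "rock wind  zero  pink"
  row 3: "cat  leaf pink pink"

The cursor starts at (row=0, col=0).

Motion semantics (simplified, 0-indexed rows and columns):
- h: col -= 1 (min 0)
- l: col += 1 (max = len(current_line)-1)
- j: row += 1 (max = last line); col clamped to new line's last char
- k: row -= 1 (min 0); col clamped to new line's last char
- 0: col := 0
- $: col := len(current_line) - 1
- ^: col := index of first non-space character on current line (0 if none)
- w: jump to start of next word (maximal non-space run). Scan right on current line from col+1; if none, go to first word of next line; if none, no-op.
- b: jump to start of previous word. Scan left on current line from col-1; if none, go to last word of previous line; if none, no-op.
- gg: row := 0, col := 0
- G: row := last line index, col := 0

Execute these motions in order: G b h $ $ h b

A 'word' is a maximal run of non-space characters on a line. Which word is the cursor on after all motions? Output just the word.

Answer: pink

Derivation:
After 1 (G): row=3 col=0 char='c'
After 2 (b): row=2 col=17 char='p'
After 3 (h): row=2 col=16 char='_'
After 4 ($): row=2 col=20 char='k'
After 5 ($): row=2 col=20 char='k'
After 6 (h): row=2 col=19 char='n'
After 7 (b): row=2 col=17 char='p'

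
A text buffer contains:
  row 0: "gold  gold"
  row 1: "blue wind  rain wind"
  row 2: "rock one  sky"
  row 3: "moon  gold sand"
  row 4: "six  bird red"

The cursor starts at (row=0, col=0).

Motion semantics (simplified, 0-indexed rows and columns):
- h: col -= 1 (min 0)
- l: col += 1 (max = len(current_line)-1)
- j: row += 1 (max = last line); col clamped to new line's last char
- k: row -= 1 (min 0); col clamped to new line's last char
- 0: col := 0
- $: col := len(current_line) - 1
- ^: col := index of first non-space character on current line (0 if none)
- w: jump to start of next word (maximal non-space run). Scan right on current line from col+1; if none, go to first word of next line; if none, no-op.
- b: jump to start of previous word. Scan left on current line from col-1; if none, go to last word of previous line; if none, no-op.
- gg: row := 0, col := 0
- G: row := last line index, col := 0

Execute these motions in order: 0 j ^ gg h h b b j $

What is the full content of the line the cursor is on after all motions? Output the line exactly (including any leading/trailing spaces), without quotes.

Answer: blue wind  rain wind

Derivation:
After 1 (0): row=0 col=0 char='g'
After 2 (j): row=1 col=0 char='b'
After 3 (^): row=1 col=0 char='b'
After 4 (gg): row=0 col=0 char='g'
After 5 (h): row=0 col=0 char='g'
After 6 (h): row=0 col=0 char='g'
After 7 (b): row=0 col=0 char='g'
After 8 (b): row=0 col=0 char='g'
After 9 (j): row=1 col=0 char='b'
After 10 ($): row=1 col=19 char='d'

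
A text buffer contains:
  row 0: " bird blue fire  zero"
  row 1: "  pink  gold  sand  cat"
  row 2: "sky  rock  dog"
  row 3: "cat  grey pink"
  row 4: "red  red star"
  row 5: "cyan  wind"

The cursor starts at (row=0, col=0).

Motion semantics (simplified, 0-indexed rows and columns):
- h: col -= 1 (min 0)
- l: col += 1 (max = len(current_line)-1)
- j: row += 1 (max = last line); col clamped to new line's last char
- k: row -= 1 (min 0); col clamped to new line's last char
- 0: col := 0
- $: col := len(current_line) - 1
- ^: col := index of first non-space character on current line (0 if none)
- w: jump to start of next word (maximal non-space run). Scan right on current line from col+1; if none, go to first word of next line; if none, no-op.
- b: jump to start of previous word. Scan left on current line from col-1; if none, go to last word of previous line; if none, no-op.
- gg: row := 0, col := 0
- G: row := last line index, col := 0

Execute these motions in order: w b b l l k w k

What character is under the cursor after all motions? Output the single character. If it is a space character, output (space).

Answer: b

Derivation:
After 1 (w): row=0 col=1 char='b'
After 2 (b): row=0 col=1 char='b'
After 3 (b): row=0 col=1 char='b'
After 4 (l): row=0 col=2 char='i'
After 5 (l): row=0 col=3 char='r'
After 6 (k): row=0 col=3 char='r'
After 7 (w): row=0 col=6 char='b'
After 8 (k): row=0 col=6 char='b'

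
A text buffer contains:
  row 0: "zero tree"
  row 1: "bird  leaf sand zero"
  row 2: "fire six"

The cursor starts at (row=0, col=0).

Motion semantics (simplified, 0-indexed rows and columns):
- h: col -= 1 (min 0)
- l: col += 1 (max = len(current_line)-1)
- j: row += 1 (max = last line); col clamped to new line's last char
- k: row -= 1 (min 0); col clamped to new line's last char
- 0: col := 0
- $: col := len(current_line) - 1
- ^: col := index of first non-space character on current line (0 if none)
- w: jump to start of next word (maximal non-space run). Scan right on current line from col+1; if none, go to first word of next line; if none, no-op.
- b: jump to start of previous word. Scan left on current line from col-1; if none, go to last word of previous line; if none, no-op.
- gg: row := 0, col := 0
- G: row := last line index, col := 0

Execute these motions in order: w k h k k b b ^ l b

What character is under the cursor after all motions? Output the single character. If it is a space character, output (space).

After 1 (w): row=0 col=5 char='t'
After 2 (k): row=0 col=5 char='t'
After 3 (h): row=0 col=4 char='_'
After 4 (k): row=0 col=4 char='_'
After 5 (k): row=0 col=4 char='_'
After 6 (b): row=0 col=0 char='z'
After 7 (b): row=0 col=0 char='z'
After 8 (^): row=0 col=0 char='z'
After 9 (l): row=0 col=1 char='e'
After 10 (b): row=0 col=0 char='z'

Answer: z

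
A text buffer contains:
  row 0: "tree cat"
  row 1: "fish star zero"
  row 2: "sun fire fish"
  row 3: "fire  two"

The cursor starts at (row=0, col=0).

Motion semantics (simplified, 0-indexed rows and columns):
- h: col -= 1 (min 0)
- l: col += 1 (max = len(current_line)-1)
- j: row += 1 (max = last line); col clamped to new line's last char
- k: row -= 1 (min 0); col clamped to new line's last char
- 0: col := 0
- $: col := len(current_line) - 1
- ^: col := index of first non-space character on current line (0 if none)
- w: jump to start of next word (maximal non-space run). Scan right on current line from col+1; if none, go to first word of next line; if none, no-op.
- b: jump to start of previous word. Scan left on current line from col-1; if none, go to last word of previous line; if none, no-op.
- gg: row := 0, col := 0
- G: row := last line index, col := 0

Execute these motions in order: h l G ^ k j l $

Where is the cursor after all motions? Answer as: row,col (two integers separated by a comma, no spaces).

After 1 (h): row=0 col=0 char='t'
After 2 (l): row=0 col=1 char='r'
After 3 (G): row=3 col=0 char='f'
After 4 (^): row=3 col=0 char='f'
After 5 (k): row=2 col=0 char='s'
After 6 (j): row=3 col=0 char='f'
After 7 (l): row=3 col=1 char='i'
After 8 ($): row=3 col=8 char='o'

Answer: 3,8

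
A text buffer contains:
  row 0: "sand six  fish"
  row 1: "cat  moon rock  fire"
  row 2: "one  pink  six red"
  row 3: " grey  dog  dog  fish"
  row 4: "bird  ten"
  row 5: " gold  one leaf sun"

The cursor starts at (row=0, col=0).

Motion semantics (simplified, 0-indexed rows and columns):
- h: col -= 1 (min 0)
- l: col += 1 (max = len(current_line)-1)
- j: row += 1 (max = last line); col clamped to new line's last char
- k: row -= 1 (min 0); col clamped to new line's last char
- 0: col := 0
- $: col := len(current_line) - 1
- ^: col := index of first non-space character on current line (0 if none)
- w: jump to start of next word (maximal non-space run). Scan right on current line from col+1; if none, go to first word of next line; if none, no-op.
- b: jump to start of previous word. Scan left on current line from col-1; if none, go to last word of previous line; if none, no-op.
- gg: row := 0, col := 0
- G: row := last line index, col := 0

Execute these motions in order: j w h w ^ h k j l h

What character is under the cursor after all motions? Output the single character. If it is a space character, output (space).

Answer: c

Derivation:
After 1 (j): row=1 col=0 char='c'
After 2 (w): row=1 col=5 char='m'
After 3 (h): row=1 col=4 char='_'
After 4 (w): row=1 col=5 char='m'
After 5 (^): row=1 col=0 char='c'
After 6 (h): row=1 col=0 char='c'
After 7 (k): row=0 col=0 char='s'
After 8 (j): row=1 col=0 char='c'
After 9 (l): row=1 col=1 char='a'
After 10 (h): row=1 col=0 char='c'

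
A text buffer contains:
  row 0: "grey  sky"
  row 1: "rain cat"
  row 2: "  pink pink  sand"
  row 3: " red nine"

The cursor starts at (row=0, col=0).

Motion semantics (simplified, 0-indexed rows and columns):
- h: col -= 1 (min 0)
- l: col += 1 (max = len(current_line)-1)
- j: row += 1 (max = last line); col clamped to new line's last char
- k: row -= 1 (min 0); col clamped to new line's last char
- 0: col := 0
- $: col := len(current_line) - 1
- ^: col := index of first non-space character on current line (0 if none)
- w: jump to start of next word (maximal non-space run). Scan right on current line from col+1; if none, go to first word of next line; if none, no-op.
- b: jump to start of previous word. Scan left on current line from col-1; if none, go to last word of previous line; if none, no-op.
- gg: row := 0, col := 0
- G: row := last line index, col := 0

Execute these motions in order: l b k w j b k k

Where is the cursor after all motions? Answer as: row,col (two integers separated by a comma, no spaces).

Answer: 0,5

Derivation:
After 1 (l): row=0 col=1 char='r'
After 2 (b): row=0 col=0 char='g'
After 3 (k): row=0 col=0 char='g'
After 4 (w): row=0 col=6 char='s'
After 5 (j): row=1 col=6 char='a'
After 6 (b): row=1 col=5 char='c'
After 7 (k): row=0 col=5 char='_'
After 8 (k): row=0 col=5 char='_'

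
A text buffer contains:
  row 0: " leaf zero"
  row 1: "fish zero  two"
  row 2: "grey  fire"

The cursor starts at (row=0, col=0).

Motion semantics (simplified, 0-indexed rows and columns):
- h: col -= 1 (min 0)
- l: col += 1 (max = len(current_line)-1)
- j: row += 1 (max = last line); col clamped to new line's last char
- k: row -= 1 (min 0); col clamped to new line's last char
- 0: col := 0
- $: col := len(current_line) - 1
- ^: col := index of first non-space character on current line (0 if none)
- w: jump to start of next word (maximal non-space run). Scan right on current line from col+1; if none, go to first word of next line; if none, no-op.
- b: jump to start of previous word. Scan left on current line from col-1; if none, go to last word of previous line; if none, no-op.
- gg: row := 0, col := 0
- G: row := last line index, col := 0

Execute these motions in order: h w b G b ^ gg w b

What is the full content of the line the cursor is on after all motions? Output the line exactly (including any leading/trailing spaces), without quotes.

After 1 (h): row=0 col=0 char='_'
After 2 (w): row=0 col=1 char='l'
After 3 (b): row=0 col=1 char='l'
After 4 (G): row=2 col=0 char='g'
After 5 (b): row=1 col=11 char='t'
After 6 (^): row=1 col=0 char='f'
After 7 (gg): row=0 col=0 char='_'
After 8 (w): row=0 col=1 char='l'
After 9 (b): row=0 col=1 char='l'

Answer:  leaf zero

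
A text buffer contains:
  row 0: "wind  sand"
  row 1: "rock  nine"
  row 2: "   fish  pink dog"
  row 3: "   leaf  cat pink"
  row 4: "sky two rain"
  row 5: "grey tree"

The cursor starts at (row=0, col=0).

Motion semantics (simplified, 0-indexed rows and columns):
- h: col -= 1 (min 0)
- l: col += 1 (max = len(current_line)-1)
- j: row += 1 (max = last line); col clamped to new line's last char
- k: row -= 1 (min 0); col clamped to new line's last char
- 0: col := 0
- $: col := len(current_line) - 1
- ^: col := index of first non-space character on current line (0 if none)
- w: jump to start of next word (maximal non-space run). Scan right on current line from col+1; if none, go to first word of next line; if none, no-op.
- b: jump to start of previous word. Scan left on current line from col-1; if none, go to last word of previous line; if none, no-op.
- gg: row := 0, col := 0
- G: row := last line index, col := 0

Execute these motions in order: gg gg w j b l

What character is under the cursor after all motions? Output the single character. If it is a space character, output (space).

Answer: o

Derivation:
After 1 (gg): row=0 col=0 char='w'
After 2 (gg): row=0 col=0 char='w'
After 3 (w): row=0 col=6 char='s'
After 4 (j): row=1 col=6 char='n'
After 5 (b): row=1 col=0 char='r'
After 6 (l): row=1 col=1 char='o'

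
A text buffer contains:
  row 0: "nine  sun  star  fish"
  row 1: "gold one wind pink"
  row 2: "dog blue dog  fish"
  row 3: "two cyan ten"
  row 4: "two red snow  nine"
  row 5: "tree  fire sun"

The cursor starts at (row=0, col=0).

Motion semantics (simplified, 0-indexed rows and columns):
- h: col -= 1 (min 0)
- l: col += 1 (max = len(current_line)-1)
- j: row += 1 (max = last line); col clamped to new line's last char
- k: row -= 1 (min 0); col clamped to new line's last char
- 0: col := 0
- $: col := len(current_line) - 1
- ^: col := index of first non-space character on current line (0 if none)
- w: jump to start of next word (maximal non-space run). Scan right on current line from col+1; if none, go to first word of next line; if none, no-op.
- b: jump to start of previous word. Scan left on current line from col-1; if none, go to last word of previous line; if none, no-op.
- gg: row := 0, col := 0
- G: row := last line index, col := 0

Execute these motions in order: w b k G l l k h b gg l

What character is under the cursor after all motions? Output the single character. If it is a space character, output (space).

Answer: i

Derivation:
After 1 (w): row=0 col=6 char='s'
After 2 (b): row=0 col=0 char='n'
After 3 (k): row=0 col=0 char='n'
After 4 (G): row=5 col=0 char='t'
After 5 (l): row=5 col=1 char='r'
After 6 (l): row=5 col=2 char='e'
After 7 (k): row=4 col=2 char='o'
After 8 (h): row=4 col=1 char='w'
After 9 (b): row=4 col=0 char='t'
After 10 (gg): row=0 col=0 char='n'
After 11 (l): row=0 col=1 char='i'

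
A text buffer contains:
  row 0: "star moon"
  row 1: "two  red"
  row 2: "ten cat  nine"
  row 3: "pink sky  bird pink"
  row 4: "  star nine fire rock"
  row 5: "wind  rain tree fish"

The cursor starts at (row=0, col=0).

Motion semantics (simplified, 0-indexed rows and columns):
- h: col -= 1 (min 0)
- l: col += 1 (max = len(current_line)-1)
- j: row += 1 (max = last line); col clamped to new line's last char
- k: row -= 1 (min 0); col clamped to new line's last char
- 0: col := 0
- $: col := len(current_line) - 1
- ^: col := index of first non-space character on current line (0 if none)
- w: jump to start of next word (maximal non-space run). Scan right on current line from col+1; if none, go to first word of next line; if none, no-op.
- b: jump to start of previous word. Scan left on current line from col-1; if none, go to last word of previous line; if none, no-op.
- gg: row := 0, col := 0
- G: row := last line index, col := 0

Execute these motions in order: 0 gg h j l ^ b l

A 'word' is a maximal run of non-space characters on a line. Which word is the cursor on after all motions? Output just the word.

Answer: moon

Derivation:
After 1 (0): row=0 col=0 char='s'
After 2 (gg): row=0 col=0 char='s'
After 3 (h): row=0 col=0 char='s'
After 4 (j): row=1 col=0 char='t'
After 5 (l): row=1 col=1 char='w'
After 6 (^): row=1 col=0 char='t'
After 7 (b): row=0 col=5 char='m'
After 8 (l): row=0 col=6 char='o'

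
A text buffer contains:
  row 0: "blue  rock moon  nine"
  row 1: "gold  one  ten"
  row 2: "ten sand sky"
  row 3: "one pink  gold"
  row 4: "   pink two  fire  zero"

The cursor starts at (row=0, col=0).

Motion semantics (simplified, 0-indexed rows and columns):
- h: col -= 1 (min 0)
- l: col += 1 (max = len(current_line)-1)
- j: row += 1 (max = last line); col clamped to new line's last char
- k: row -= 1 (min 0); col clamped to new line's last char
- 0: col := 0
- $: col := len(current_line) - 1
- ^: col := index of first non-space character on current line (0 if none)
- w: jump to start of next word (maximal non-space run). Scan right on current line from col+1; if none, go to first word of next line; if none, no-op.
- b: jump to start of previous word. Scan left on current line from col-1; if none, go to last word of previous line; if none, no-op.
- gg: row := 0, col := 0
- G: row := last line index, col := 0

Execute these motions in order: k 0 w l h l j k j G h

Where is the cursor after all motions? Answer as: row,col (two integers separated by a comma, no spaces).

Answer: 4,0

Derivation:
After 1 (k): row=0 col=0 char='b'
After 2 (0): row=0 col=0 char='b'
After 3 (w): row=0 col=6 char='r'
After 4 (l): row=0 col=7 char='o'
After 5 (h): row=0 col=6 char='r'
After 6 (l): row=0 col=7 char='o'
After 7 (j): row=1 col=7 char='n'
After 8 (k): row=0 col=7 char='o'
After 9 (j): row=1 col=7 char='n'
After 10 (G): row=4 col=0 char='_'
After 11 (h): row=4 col=0 char='_'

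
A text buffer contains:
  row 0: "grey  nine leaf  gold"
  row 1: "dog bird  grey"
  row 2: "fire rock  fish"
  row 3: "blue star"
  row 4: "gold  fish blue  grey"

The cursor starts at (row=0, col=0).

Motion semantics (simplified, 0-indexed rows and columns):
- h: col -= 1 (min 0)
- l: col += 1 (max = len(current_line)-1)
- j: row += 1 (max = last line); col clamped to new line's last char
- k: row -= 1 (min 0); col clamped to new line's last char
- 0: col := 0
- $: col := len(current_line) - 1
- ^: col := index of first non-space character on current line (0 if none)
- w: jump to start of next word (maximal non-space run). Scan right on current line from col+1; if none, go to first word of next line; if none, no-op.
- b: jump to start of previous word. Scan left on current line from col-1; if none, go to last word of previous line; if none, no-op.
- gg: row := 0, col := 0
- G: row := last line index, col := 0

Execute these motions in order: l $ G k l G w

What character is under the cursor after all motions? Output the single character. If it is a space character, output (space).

After 1 (l): row=0 col=1 char='r'
After 2 ($): row=0 col=20 char='d'
After 3 (G): row=4 col=0 char='g'
After 4 (k): row=3 col=0 char='b'
After 5 (l): row=3 col=1 char='l'
After 6 (G): row=4 col=0 char='g'
After 7 (w): row=4 col=6 char='f'

Answer: f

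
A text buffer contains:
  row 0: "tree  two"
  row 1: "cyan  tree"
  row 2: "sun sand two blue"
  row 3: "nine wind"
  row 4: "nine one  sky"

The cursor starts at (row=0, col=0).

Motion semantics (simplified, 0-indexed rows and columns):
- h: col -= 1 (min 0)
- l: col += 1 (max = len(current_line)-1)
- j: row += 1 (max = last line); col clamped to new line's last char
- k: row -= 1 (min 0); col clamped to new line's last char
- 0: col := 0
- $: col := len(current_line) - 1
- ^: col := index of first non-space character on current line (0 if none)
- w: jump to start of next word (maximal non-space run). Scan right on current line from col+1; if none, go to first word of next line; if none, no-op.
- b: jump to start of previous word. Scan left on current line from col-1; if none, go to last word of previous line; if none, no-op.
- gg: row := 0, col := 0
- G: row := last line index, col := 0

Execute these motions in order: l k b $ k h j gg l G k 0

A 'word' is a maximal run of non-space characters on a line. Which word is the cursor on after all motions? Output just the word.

After 1 (l): row=0 col=1 char='r'
After 2 (k): row=0 col=1 char='r'
After 3 (b): row=0 col=0 char='t'
After 4 ($): row=0 col=8 char='o'
After 5 (k): row=0 col=8 char='o'
After 6 (h): row=0 col=7 char='w'
After 7 (j): row=1 col=7 char='r'
After 8 (gg): row=0 col=0 char='t'
After 9 (l): row=0 col=1 char='r'
After 10 (G): row=4 col=0 char='n'
After 11 (k): row=3 col=0 char='n'
After 12 (0): row=3 col=0 char='n'

Answer: nine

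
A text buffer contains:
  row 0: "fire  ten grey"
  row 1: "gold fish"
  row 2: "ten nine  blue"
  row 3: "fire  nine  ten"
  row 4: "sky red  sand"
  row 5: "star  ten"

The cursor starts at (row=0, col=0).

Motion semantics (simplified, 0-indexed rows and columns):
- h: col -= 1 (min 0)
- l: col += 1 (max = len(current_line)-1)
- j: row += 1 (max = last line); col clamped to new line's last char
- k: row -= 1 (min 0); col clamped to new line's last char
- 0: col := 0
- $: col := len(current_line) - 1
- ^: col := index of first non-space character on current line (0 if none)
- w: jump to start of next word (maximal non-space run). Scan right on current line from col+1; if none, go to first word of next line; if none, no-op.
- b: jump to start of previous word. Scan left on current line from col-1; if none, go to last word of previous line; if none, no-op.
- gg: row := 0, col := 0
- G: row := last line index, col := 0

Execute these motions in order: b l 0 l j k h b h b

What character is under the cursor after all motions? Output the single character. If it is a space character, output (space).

After 1 (b): row=0 col=0 char='f'
After 2 (l): row=0 col=1 char='i'
After 3 (0): row=0 col=0 char='f'
After 4 (l): row=0 col=1 char='i'
After 5 (j): row=1 col=1 char='o'
After 6 (k): row=0 col=1 char='i'
After 7 (h): row=0 col=0 char='f'
After 8 (b): row=0 col=0 char='f'
After 9 (h): row=0 col=0 char='f'
After 10 (b): row=0 col=0 char='f'

Answer: f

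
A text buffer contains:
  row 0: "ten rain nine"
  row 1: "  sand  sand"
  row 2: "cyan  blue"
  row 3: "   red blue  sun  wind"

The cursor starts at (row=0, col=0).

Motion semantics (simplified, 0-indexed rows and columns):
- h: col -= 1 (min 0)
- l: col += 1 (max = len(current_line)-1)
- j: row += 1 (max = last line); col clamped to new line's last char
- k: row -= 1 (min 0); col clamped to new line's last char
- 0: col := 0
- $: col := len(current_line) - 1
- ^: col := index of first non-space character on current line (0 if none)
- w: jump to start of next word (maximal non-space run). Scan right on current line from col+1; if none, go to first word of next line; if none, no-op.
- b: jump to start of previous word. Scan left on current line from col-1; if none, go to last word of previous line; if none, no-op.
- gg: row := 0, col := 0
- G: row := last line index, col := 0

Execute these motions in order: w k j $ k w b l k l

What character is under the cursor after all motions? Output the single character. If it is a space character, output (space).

After 1 (w): row=0 col=4 char='r'
After 2 (k): row=0 col=4 char='r'
After 3 (j): row=1 col=4 char='n'
After 4 ($): row=1 col=11 char='d'
After 5 (k): row=0 col=11 char='n'
After 6 (w): row=1 col=2 char='s'
After 7 (b): row=0 col=9 char='n'
After 8 (l): row=0 col=10 char='i'
After 9 (k): row=0 col=10 char='i'
After 10 (l): row=0 col=11 char='n'

Answer: n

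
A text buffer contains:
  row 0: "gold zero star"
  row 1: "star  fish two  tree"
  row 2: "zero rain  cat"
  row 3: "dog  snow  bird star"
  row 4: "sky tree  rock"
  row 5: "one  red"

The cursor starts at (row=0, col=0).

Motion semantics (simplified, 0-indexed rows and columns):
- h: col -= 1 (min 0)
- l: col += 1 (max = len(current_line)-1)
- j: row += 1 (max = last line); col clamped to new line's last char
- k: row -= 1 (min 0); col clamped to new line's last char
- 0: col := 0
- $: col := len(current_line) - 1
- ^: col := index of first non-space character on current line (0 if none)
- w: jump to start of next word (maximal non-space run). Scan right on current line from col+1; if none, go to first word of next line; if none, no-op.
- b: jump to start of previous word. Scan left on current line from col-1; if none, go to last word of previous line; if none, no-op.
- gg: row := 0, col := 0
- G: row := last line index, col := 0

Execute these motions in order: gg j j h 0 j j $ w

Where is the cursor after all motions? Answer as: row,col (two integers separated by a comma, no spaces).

Answer: 5,0

Derivation:
After 1 (gg): row=0 col=0 char='g'
After 2 (j): row=1 col=0 char='s'
After 3 (j): row=2 col=0 char='z'
After 4 (h): row=2 col=0 char='z'
After 5 (0): row=2 col=0 char='z'
After 6 (j): row=3 col=0 char='d'
After 7 (j): row=4 col=0 char='s'
After 8 ($): row=4 col=13 char='k'
After 9 (w): row=5 col=0 char='o'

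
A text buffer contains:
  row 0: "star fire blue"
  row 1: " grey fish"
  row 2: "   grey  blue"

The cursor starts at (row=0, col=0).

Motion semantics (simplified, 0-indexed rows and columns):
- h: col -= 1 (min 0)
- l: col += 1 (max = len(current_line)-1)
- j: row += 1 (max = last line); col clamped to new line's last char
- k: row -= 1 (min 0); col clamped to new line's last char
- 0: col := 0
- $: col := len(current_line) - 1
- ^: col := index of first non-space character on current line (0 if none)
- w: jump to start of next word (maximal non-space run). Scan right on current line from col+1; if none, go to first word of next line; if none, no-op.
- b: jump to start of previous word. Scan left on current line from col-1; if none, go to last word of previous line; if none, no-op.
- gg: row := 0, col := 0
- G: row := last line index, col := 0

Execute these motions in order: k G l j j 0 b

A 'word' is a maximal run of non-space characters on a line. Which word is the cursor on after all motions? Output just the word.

Answer: fish

Derivation:
After 1 (k): row=0 col=0 char='s'
After 2 (G): row=2 col=0 char='_'
After 3 (l): row=2 col=1 char='_'
After 4 (j): row=2 col=1 char='_'
After 5 (j): row=2 col=1 char='_'
After 6 (0): row=2 col=0 char='_'
After 7 (b): row=1 col=6 char='f'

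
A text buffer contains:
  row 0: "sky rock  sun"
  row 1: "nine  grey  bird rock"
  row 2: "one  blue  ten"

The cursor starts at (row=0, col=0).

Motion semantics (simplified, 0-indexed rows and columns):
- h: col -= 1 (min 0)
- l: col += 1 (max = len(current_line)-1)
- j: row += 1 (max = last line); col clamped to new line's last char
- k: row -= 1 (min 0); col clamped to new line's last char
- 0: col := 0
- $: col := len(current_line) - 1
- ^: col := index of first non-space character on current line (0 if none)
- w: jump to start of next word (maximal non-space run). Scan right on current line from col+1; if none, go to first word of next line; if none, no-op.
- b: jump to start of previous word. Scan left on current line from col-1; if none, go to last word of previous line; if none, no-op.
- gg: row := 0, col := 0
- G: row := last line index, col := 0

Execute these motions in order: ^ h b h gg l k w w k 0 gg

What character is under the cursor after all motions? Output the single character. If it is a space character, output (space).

After 1 (^): row=0 col=0 char='s'
After 2 (h): row=0 col=0 char='s'
After 3 (b): row=0 col=0 char='s'
After 4 (h): row=0 col=0 char='s'
After 5 (gg): row=0 col=0 char='s'
After 6 (l): row=0 col=1 char='k'
After 7 (k): row=0 col=1 char='k'
After 8 (w): row=0 col=4 char='r'
After 9 (w): row=0 col=10 char='s'
After 10 (k): row=0 col=10 char='s'
After 11 (0): row=0 col=0 char='s'
After 12 (gg): row=0 col=0 char='s'

Answer: s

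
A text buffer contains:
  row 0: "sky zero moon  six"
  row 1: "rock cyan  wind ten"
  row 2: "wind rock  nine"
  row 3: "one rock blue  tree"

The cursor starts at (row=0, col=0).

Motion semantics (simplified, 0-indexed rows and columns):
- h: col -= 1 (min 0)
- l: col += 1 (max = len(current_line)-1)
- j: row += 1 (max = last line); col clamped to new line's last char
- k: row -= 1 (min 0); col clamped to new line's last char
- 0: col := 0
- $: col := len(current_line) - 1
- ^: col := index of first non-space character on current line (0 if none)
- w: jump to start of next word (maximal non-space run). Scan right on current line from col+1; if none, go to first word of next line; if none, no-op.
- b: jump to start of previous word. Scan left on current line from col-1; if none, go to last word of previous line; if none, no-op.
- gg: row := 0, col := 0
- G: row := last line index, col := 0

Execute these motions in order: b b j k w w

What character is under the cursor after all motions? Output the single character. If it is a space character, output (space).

After 1 (b): row=0 col=0 char='s'
After 2 (b): row=0 col=0 char='s'
After 3 (j): row=1 col=0 char='r'
After 4 (k): row=0 col=0 char='s'
After 5 (w): row=0 col=4 char='z'
After 6 (w): row=0 col=9 char='m'

Answer: m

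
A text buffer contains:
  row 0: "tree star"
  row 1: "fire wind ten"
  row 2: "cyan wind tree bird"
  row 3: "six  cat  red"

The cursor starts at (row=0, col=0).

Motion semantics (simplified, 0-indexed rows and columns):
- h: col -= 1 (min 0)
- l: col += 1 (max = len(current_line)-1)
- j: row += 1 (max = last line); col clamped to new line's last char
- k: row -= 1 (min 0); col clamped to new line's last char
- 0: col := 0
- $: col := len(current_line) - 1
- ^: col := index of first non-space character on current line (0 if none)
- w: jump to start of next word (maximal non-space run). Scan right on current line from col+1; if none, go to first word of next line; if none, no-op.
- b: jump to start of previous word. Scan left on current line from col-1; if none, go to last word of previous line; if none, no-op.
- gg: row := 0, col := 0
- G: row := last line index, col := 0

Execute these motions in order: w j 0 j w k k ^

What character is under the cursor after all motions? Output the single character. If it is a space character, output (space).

After 1 (w): row=0 col=5 char='s'
After 2 (j): row=1 col=5 char='w'
After 3 (0): row=1 col=0 char='f'
After 4 (j): row=2 col=0 char='c'
After 5 (w): row=2 col=5 char='w'
After 6 (k): row=1 col=5 char='w'
After 7 (k): row=0 col=5 char='s'
After 8 (^): row=0 col=0 char='t'

Answer: t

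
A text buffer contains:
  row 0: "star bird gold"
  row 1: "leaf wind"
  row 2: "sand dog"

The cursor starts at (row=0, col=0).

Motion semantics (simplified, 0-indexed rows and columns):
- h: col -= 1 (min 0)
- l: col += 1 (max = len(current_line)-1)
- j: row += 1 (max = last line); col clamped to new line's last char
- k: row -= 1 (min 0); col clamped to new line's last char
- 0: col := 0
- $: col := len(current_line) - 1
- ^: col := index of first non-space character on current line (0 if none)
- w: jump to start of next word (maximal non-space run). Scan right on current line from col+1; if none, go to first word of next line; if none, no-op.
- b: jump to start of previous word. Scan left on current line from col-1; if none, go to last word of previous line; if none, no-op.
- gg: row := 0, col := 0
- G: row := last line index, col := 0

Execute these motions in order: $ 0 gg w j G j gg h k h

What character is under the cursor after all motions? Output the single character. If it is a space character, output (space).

Answer: s

Derivation:
After 1 ($): row=0 col=13 char='d'
After 2 (0): row=0 col=0 char='s'
After 3 (gg): row=0 col=0 char='s'
After 4 (w): row=0 col=5 char='b'
After 5 (j): row=1 col=5 char='w'
After 6 (G): row=2 col=0 char='s'
After 7 (j): row=2 col=0 char='s'
After 8 (gg): row=0 col=0 char='s'
After 9 (h): row=0 col=0 char='s'
After 10 (k): row=0 col=0 char='s'
After 11 (h): row=0 col=0 char='s'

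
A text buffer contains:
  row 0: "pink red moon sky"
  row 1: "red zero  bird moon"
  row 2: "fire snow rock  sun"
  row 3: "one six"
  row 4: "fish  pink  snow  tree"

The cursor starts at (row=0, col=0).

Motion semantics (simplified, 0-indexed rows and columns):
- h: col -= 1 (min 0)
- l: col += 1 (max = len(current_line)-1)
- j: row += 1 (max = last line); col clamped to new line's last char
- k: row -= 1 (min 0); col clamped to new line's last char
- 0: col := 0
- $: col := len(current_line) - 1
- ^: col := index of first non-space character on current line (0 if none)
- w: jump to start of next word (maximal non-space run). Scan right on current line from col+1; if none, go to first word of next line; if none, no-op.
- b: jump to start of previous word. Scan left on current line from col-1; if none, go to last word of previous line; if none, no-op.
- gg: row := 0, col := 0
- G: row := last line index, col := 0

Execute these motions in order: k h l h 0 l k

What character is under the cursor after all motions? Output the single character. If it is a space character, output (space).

After 1 (k): row=0 col=0 char='p'
After 2 (h): row=0 col=0 char='p'
After 3 (l): row=0 col=1 char='i'
After 4 (h): row=0 col=0 char='p'
After 5 (0): row=0 col=0 char='p'
After 6 (l): row=0 col=1 char='i'
After 7 (k): row=0 col=1 char='i'

Answer: i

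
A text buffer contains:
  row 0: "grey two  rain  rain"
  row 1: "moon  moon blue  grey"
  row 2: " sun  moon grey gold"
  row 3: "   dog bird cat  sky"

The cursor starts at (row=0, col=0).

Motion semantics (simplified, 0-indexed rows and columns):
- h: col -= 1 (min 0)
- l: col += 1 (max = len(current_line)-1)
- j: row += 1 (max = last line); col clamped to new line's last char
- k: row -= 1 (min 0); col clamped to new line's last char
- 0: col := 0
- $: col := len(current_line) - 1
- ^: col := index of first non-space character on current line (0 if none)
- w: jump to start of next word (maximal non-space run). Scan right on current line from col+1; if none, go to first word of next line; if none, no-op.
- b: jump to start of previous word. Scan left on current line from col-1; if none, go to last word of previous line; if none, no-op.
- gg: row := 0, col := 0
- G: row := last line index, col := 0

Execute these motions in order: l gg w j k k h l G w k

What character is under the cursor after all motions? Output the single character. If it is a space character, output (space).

Answer: n

Derivation:
After 1 (l): row=0 col=1 char='r'
After 2 (gg): row=0 col=0 char='g'
After 3 (w): row=0 col=5 char='t'
After 4 (j): row=1 col=5 char='_'
After 5 (k): row=0 col=5 char='t'
After 6 (k): row=0 col=5 char='t'
After 7 (h): row=0 col=4 char='_'
After 8 (l): row=0 col=5 char='t'
After 9 (G): row=3 col=0 char='_'
After 10 (w): row=3 col=3 char='d'
After 11 (k): row=2 col=3 char='n'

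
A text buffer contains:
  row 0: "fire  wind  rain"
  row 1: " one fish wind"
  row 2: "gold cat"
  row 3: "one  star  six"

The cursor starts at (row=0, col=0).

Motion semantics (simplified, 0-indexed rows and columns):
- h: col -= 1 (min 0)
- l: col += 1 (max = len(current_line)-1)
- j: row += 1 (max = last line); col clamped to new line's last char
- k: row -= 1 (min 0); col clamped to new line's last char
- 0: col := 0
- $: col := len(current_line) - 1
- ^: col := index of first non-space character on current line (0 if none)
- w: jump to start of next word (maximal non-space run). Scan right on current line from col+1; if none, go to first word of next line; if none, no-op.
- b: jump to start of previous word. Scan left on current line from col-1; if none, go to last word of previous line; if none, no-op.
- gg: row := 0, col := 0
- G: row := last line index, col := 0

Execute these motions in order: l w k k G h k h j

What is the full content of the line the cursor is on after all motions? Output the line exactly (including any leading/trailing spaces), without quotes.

After 1 (l): row=0 col=1 char='i'
After 2 (w): row=0 col=6 char='w'
After 3 (k): row=0 col=6 char='w'
After 4 (k): row=0 col=6 char='w'
After 5 (G): row=3 col=0 char='o'
After 6 (h): row=3 col=0 char='o'
After 7 (k): row=2 col=0 char='g'
After 8 (h): row=2 col=0 char='g'
After 9 (j): row=3 col=0 char='o'

Answer: one  star  six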